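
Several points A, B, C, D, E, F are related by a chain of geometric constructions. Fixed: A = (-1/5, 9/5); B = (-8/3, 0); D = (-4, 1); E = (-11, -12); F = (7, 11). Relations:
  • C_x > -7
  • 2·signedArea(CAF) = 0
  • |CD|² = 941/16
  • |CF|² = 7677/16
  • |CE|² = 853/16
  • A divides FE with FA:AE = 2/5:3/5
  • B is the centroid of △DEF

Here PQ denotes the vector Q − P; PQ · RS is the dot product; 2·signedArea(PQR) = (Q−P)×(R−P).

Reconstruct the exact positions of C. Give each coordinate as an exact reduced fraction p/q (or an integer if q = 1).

1. C_x = -13/2  [line -46/5·x + 36/5·y + -74/5 = 0 ∩ |CE|² = 853/16]
2. C_y = -25/4  [line -46/5·x + 36/5·y + -74/5 = 0 ∩ |CE|² = 853/16]
   → C = (-13/2, -25/4)

C = (-13/2, -25/4)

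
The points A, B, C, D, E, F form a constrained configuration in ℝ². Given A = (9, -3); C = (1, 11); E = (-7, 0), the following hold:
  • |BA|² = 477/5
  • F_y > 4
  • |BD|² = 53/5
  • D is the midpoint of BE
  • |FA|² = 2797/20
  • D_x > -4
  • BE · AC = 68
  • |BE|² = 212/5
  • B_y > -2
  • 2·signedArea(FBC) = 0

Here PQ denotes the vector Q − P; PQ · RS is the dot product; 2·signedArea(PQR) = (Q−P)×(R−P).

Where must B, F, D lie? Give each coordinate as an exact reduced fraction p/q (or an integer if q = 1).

B = (-3/5, -6/5)
D = (-19/5, -3/5)
F = (1/5, 49/10)

1. B_x = -3/5  [line 8·x + -14·y + -12 = 0 ∩ |BE|² = 212/5]
2. B_y = -6/5  [line 8·x + -14·y + -12 = 0 ∩ |BE|² = 212/5]
   → B = (-3/5, -6/5)
3. F_x = 1/5  [line -61/5·x + 8/5·y + -27/5 = 0 ∩ |FA|² = 2797/20]
4. F_y = 49/10  [line -61/5·x + 8/5·y + -27/5 = 0 ∩ |FA|² = 2797/20]
   → F = (1/5, 49/10)
5. D_x = -19/5  [D is the midpoint of BE]
6. D_y = -3/5  [D is the midpoint of BE]
   → D = (-19/5, -3/5)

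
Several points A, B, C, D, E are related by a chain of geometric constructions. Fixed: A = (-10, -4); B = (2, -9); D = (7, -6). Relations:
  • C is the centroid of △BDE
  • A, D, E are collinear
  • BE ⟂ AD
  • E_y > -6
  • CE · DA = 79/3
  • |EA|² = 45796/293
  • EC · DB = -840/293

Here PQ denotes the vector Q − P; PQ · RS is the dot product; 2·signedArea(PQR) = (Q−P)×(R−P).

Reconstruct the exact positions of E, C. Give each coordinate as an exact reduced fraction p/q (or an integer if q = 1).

1. E_x = 708/293  [A, D, E are collinear ∩ BE ⟂ AD]
2. E_y = -1600/293  [A, D, E are collinear ∩ BE ⟂ AD]
   → E = (708/293, -1600/293)
3. C_x = 1115/293  [C is the centroid of △BDE]
4. C_y = -5995/879  [C is the centroid of △BDE]
   → C = (1115/293, -5995/879)

C = (1115/293, -5995/879)
E = (708/293, -1600/293)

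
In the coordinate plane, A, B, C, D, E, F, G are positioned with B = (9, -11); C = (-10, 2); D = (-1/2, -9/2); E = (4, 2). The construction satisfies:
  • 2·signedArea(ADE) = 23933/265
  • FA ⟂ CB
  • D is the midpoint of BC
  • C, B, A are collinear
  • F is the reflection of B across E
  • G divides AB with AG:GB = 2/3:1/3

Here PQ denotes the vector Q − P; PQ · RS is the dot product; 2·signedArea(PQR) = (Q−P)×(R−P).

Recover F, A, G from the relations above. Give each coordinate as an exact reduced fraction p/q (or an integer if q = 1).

1. F_x = -1  [F is the reflection of B across E]
2. F_y = 15  [F is the reflection of B across E]
   → F = (-1, 15)
3. A_x = -2631/265  [C, B, A are collinear ∩ FA ⟂ CB]
4. A_y = 517/265  [C, B, A are collinear ∩ FA ⟂ CB]
   → A = (-2631/265, 517/265)
5. G_x = 713/265  [G divides AB with AG:GB = 2/3:1/3]
6. G_y = -1771/265  [G divides AB with AG:GB = 2/3:1/3]
   → G = (713/265, -1771/265)

A = (-2631/265, 517/265)
F = (-1, 15)
G = (713/265, -1771/265)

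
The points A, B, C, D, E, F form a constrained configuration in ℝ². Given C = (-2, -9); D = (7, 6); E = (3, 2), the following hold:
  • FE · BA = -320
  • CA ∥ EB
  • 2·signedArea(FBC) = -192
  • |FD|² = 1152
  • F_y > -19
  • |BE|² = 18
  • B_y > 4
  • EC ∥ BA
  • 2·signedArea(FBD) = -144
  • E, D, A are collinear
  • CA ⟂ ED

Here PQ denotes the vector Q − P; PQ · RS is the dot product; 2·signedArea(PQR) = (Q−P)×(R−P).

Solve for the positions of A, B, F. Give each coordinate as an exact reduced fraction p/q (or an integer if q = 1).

1. A_x = -5  [E, D, A are collinear ∩ CA ⟂ ED]
2. A_y = -6  [E, D, A are collinear ∩ CA ⟂ ED]
   → A = (-5, -6)
3. B_x = 0  [EC ∥ BA ∩ CA ∥ EB]
4. B_y = 5  [EC ∥ BA ∩ CA ∥ EB]
   → B = (0, 5)
5. F_x = -17  [2·signedArea(FBD) = -144 ∩ FE · BA = -320]
6. F_y = -18  [2·signedArea(FBD) = -144 ∩ FE · BA = -320]
   → F = (-17, -18)

A = (-5, -6)
B = (0, 5)
F = (-17, -18)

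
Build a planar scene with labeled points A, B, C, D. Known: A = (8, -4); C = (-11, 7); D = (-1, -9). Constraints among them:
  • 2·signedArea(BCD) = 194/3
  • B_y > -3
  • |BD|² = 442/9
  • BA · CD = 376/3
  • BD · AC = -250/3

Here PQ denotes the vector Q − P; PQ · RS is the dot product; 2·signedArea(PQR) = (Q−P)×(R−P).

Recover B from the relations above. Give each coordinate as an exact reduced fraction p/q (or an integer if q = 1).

1. B_x = -4/3  [2·signedArea(BCD) = 194/3 ∩ BA · CD = 376/3]
2. B_y = -2  [2·signedArea(BCD) = 194/3 ∩ BA · CD = 376/3]
   → B = (-4/3, -2)

B = (-4/3, -2)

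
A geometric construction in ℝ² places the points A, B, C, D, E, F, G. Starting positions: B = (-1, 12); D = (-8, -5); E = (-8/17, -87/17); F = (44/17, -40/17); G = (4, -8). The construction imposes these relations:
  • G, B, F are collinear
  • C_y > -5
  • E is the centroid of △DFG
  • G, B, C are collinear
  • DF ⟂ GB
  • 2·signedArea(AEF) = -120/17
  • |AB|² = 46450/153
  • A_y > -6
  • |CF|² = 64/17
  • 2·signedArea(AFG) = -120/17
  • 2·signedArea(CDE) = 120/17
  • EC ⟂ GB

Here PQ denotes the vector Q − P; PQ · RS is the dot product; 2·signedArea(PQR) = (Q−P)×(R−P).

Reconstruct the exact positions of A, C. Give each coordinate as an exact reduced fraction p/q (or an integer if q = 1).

1. A_x = 104/51  [2·signedArea(AFG) = -120/17 ∩ 2·signedArea(AEF) = -120/17]
2. A_y = -263/51  [2·signedArea(AFG) = -120/17 ∩ 2·signedArea(AEF) = -120/17]
   → A = (104/51, -263/51)
3. C_x = 52/17  [G, B, C are collinear ∩ EC ⟂ GB]
4. C_y = -72/17  [G, B, C are collinear ∩ EC ⟂ GB]
   → C = (52/17, -72/17)

A = (104/51, -263/51)
C = (52/17, -72/17)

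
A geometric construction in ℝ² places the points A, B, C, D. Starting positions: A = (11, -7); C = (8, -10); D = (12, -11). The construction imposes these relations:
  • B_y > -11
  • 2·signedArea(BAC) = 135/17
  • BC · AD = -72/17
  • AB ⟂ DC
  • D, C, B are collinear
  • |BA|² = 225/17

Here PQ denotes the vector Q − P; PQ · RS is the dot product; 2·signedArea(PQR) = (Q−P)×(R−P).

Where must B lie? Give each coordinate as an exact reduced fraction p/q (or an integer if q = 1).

B = (172/17, -179/17)

1. B_x = 172/17  [D, C, B are collinear ∩ AB ⟂ DC]
2. B_y = -179/17  [D, C, B are collinear ∩ AB ⟂ DC]
   → B = (172/17, -179/17)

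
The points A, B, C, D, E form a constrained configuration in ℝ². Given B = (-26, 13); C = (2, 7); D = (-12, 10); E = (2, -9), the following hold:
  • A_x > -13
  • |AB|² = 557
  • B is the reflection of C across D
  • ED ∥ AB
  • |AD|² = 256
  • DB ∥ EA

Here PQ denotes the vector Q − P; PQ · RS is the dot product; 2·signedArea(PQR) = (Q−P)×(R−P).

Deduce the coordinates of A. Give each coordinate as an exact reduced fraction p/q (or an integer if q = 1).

1. A_x = -12  [ED ∥ AB ∩ DB ∥ EA]
2. A_y = -6  [ED ∥ AB ∩ DB ∥ EA]
   → A = (-12, -6)

A = (-12, -6)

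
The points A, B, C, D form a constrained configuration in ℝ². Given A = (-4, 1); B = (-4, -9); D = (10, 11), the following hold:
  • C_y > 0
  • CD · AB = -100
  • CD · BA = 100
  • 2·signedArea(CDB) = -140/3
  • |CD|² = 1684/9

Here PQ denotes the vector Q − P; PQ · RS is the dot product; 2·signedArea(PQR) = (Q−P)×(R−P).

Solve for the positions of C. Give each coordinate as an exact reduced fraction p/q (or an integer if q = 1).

1. C_x = 2/3  [2·signedArea(CDB) = -140/3 ∩ CD · BA = 100]
2. C_y = 1  [2·signedArea(CDB) = -140/3 ∩ CD · BA = 100]
   → C = (2/3, 1)

C = (2/3, 1)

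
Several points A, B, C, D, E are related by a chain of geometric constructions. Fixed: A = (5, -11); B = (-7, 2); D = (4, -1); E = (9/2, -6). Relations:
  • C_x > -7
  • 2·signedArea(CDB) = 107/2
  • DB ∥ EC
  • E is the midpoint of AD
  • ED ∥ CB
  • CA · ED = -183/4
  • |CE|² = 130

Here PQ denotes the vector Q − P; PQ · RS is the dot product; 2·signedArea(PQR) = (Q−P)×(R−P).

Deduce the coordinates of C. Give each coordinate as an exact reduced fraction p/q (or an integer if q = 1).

C = (-13/2, -3)

1. C_x = -13/2  [ED ∥ CB ∩ DB ∥ EC]
2. C_y = -3  [ED ∥ CB ∩ DB ∥ EC]
   → C = (-13/2, -3)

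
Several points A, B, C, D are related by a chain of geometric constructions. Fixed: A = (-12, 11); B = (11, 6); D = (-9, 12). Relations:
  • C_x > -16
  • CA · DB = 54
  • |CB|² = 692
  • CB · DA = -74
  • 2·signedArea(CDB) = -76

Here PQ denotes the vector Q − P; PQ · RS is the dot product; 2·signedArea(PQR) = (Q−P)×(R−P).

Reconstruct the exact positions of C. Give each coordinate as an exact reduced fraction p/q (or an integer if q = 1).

C = (-15, 10)

1. C_x = -15  [CB · DA = -74 ∩ 2·signedArea(CDB) = -76]
2. C_y = 10  [CB · DA = -74 ∩ 2·signedArea(CDB) = -76]
   → C = (-15, 10)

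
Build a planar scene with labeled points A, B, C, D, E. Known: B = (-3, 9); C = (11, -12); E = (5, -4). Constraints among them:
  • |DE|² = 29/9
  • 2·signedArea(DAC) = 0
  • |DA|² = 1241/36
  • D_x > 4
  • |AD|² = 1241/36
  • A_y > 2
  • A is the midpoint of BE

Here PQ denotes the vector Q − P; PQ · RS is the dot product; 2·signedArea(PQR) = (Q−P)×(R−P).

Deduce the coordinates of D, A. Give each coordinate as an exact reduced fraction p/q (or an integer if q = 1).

1. A_x = 1  [A is the midpoint of BE]
2. A_y = 5/2  [A is the midpoint of BE]
   → A = (1, 5/2)
3. D_x = 13/3  [line 29/2·x + 10·y + -79/2 = 0 ∩ |AD|² = 1241/36]
4. D_y = -7/3  [line 29/2·x + 10·y + -79/2 = 0 ∩ |AD|² = 1241/36]
   → D = (13/3, -7/3)

A = (1, 5/2)
D = (13/3, -7/3)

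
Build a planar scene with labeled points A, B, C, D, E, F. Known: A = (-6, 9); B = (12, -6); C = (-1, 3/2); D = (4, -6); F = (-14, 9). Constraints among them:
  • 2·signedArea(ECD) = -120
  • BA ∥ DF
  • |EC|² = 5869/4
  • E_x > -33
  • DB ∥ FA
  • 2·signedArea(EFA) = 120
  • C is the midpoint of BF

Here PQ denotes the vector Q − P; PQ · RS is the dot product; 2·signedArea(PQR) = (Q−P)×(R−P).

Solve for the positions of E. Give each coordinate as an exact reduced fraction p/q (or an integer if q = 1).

1. E_x = -32  [2·signedArea(EFA) = 120 ∩ 2·signedArea(ECD) = -120]
2. E_y = 24  [2·signedArea(EFA) = 120 ∩ 2·signedArea(ECD) = -120]
   → E = (-32, 24)

E = (-32, 24)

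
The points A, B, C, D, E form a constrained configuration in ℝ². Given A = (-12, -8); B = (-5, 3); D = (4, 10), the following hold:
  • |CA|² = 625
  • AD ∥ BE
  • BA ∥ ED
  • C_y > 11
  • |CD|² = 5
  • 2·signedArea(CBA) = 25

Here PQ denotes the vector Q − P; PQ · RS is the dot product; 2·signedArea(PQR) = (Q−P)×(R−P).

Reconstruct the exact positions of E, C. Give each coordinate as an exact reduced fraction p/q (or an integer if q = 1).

C = (3, 12)
E = (11, 21)

1. E_x = 11  [BA ∥ ED ∩ AD ∥ BE]
2. E_y = 21  [BA ∥ ED ∩ AD ∥ BE]
   → E = (11, 21)
3. C_x = 3  [line 11·x + -7·y + 51 = 0 ∩ |CD|² = 5]
4. C_y = 12  [line 11·x + -7·y + 51 = 0 ∩ |CD|² = 5]
   → C = (3, 12)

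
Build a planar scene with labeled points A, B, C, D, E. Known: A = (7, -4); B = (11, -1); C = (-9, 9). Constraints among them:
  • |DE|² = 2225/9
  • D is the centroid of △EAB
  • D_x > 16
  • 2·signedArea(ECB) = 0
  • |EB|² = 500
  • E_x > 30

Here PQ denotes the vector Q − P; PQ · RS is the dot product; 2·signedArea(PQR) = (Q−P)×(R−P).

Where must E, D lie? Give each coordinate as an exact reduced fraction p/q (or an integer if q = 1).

1. E_x = 31  [line 10·x + 20·y + -90 = 0 ∩ |EB|² = 500]
2. E_y = -11  [line 10·x + 20·y + -90 = 0 ∩ |EB|² = 500]
   → E = (31, -11)
3. D_x = 49/3  [D is the centroid of △EAB]
4. D_y = -16/3  [D is the centroid of △EAB]
   → D = (49/3, -16/3)

D = (49/3, -16/3)
E = (31, -11)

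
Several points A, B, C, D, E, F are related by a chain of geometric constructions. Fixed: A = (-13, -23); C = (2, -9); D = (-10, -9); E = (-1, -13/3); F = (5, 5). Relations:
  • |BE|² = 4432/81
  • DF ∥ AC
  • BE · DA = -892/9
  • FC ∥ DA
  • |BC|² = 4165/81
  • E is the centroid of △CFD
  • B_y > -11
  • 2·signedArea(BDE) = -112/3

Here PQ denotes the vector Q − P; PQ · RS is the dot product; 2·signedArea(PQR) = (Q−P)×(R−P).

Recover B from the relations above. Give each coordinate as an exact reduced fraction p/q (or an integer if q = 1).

1. B_x = -5  [2·signedArea(BDE) = -112/3 ∩ BE · DA = -892/9]
2. B_y = -95/9  [2·signedArea(BDE) = -112/3 ∩ BE · DA = -892/9]
   → B = (-5, -95/9)

B = (-5, -95/9)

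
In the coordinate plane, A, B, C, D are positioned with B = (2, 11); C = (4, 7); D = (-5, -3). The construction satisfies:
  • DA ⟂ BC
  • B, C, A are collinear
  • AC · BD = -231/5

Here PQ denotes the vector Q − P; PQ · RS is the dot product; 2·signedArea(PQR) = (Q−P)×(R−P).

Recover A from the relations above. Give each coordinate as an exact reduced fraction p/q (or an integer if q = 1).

A = (31/5, 13/5)

1. A_x = 31/5  [B, C, A are collinear ∩ DA ⟂ BC]
2. A_y = 13/5  [B, C, A are collinear ∩ DA ⟂ BC]
   → A = (31/5, 13/5)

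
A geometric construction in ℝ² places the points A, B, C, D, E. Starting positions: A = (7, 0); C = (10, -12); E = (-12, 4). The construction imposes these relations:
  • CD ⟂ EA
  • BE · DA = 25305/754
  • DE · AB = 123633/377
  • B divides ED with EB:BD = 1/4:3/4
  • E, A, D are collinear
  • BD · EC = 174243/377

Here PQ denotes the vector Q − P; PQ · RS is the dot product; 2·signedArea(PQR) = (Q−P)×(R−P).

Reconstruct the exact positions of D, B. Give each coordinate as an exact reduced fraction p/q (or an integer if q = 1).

B = (-4469/754, 1026/377)
D = (4634/377, -420/377)

1. D_x = 4634/377  [E, A, D are collinear ∩ CD ⟂ EA]
2. D_y = -420/377  [E, A, D are collinear ∩ CD ⟂ EA]
   → D = (4634/377, -420/377)
3. B_x = -4469/754  [B divides ED with EB:BD = 1/4:3/4]
4. B_y = 1026/377  [B divides ED with EB:BD = 1/4:3/4]
   → B = (-4469/754, 1026/377)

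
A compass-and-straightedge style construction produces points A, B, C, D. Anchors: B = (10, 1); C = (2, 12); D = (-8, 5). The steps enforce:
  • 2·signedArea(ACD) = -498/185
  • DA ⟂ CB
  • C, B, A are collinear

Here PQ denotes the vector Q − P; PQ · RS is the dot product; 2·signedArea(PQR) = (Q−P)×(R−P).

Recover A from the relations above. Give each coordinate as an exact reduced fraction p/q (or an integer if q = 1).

1. A_x = 346/185  [C, B, A are collinear ∩ DA ⟂ CB]
2. A_y = 2253/185  [C, B, A are collinear ∩ DA ⟂ CB]
   → A = (346/185, 2253/185)

A = (346/185, 2253/185)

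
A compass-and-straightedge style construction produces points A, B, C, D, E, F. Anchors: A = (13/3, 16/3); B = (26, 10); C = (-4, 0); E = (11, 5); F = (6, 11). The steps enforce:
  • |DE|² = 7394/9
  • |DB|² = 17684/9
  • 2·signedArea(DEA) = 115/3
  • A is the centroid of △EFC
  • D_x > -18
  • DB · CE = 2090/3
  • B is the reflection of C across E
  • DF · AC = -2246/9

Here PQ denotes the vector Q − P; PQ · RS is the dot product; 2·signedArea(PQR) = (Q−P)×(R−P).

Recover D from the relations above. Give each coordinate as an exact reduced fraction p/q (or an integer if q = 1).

D = (-52/3, 2/3)

1. D_x = -52/3  [DB · CE = 2090/3 ∩ 2·signedArea(DEA) = 115/3]
2. D_y = 2/3  [DB · CE = 2090/3 ∩ 2·signedArea(DEA) = 115/3]
   → D = (-52/3, 2/3)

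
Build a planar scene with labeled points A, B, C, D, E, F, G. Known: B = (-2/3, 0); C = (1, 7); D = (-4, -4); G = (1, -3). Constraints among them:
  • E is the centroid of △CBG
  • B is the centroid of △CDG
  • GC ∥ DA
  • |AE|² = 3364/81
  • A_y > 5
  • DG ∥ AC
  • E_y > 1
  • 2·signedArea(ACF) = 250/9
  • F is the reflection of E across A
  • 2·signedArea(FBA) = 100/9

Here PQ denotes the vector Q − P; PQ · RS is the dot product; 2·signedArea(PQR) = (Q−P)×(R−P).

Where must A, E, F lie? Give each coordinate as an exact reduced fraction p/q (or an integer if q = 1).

A = (-4, 6)
E = (4/9, 4/3)
F = (-76/9, 32/3)

1. A_x = -4  [DG ∥ AC ∩ GC ∥ DA]
2. A_y = 6  [DG ∥ AC ∩ GC ∥ DA]
   → A = (-4, 6)
3. E_x = 4/9  [E is the centroid of △CBG]
4. E_y = 4/3  [E is the centroid of △CBG]
   → E = (4/9, 4/3)
5. F_x = -76/9  [F is the reflection of E across A]
6. F_y = 32/3  [F is the reflection of E across A]
   → F = (-76/9, 32/3)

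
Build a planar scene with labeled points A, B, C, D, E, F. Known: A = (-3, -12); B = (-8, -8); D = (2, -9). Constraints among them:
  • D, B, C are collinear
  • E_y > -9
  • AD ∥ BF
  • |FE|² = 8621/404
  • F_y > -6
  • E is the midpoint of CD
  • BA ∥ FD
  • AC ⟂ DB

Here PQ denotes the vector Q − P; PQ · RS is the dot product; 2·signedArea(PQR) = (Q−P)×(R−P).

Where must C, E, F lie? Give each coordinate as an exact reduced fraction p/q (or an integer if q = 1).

1. C_x = -268/101  [D, B, C are collinear ∩ AC ⟂ DB]
2. C_y = -862/101  [D, B, C are collinear ∩ AC ⟂ DB]
   → C = (-268/101, -862/101)
3. E_x = -33/101  [E is the midpoint of CD]
4. E_y = -1771/202  [E is the midpoint of CD]
   → E = (-33/101, -1771/202)
5. F_x = -3  [BA ∥ FD ∩ AD ∥ BF]
6. F_y = -5  [BA ∥ FD ∩ AD ∥ BF]
   → F = (-3, -5)

C = (-268/101, -862/101)
E = (-33/101, -1771/202)
F = (-3, -5)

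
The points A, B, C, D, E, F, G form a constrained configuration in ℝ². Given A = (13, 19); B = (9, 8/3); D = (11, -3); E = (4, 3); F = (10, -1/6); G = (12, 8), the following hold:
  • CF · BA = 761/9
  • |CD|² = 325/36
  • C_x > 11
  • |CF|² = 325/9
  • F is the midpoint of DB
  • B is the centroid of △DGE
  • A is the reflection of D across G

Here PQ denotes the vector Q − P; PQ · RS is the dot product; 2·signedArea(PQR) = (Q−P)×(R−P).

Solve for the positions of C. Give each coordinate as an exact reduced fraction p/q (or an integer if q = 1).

1. C_x = 12  [line -4·x + -49/3·y + -851/18 = 0 ∩ |CF|² = 325/9]
2. C_y = -35/6  [line -4·x + -49/3·y + -851/18 = 0 ∩ |CF|² = 325/9]
   → C = (12, -35/6)

C = (12, -35/6)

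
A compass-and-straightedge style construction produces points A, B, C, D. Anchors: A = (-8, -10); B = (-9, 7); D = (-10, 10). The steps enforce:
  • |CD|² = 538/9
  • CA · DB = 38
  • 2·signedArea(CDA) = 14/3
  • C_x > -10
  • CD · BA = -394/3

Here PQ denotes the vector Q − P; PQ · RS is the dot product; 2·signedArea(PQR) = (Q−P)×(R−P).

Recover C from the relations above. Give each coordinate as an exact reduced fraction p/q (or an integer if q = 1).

C = (-9, 7/3)

1. C_x = -9  [CA · DB = 38 ∩ 2·signedArea(CDA) = 14/3]
2. C_y = 7/3  [CA · DB = 38 ∩ 2·signedArea(CDA) = 14/3]
   → C = (-9, 7/3)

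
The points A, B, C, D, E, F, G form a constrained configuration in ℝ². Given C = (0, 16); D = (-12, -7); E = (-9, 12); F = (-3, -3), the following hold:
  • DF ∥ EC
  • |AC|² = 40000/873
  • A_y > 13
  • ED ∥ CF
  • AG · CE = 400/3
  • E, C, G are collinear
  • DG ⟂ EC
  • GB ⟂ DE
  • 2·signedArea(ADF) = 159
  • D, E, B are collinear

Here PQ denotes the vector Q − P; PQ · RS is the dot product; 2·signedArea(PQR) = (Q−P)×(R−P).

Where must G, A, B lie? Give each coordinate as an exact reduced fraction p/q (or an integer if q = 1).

1. G_x = -1800/97  [E, C, G are collinear ∩ DG ⟂ EC]
2. G_y = 752/97  [E, C, G are collinear ∩ DG ⟂ EC]
   → G = (-1800/97, 752/97)
3. A_x = -600/97  [2·signedArea(ADF) = 159 ∩ AG · CE = 400/3]
4. A_y = 3856/291  [2·signedArea(ADF) = 159 ∩ AG · CE = 400/3]
   → A = (-600/97, 3856/291)
5. B_x = -354837/35890  [D, E, B are collinear ∩ GB ⟂ DE]
6. B_y = 229109/35890  [D, E, B are collinear ∩ GB ⟂ DE]
   → B = (-354837/35890, 229109/35890)

A = (-600/97, 3856/291)
B = (-354837/35890, 229109/35890)
G = (-1800/97, 752/97)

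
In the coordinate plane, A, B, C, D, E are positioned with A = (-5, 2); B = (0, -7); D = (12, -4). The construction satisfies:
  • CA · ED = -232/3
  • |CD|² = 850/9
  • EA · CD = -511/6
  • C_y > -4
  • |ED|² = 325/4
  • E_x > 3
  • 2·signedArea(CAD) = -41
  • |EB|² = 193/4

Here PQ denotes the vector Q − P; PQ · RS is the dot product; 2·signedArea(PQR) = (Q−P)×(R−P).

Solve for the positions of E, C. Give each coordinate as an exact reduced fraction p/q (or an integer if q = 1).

C = (7/3, -3)
E = (7/2, -1)

1. C_x = 7/3  [line 6·x + 17·y + 37 = 0 ∩ |CD|² = 850/9]
2. C_y = -3  [line 6·x + 17·y + 37 = 0 ∩ |CD|² = 850/9]
   → C = (7/3, -3)
3. E_x = 7/2  [EA · CD = -511/6 ∩ CA · ED = -232/3]
4. E_y = -1  [EA · CD = -511/6 ∩ CA · ED = -232/3]
   → E = (7/2, -1)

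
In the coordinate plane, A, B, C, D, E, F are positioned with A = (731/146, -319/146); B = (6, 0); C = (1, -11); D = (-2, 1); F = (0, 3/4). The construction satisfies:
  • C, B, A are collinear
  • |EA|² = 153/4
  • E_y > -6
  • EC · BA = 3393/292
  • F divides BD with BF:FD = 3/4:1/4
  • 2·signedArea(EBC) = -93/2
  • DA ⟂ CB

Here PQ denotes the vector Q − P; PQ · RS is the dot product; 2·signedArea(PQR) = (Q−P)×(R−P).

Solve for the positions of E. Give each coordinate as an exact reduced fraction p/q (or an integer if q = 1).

E = (-1/2, -5)

1. E_x = -1/2  [EC · BA = 3393/292 ∩ 2·signedArea(EBC) = -93/2]
2. E_y = -5  [EC · BA = 3393/292 ∩ 2·signedArea(EBC) = -93/2]
   → E = (-1/2, -5)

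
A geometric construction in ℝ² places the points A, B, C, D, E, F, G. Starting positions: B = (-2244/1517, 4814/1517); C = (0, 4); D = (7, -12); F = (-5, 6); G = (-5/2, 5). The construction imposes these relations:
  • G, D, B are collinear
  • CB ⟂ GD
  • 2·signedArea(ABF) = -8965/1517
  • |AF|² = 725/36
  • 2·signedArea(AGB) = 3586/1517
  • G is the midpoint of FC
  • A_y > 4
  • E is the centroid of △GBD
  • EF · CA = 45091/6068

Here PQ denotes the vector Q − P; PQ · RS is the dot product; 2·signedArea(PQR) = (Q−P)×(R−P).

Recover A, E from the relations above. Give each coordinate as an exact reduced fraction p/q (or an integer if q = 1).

1. A_x = -5/6  [2·signedArea(AGB) = 3586/1517 ∩ 2·signedArea(ABF) = -8965/1517]
2. A_y = 13/3  [2·signedArea(AGB) = 3586/1517 ∩ 2·signedArea(ABF) = -8965/1517]
   → A = (-5/6, 13/3)
3. E_x = 3055/3034  [E is the centroid of △GBD]
4. E_y = -1935/1517  [E is the centroid of △GBD]
   → E = (3055/3034, -1935/1517)

A = (-5/6, 13/3)
E = (3055/3034, -1935/1517)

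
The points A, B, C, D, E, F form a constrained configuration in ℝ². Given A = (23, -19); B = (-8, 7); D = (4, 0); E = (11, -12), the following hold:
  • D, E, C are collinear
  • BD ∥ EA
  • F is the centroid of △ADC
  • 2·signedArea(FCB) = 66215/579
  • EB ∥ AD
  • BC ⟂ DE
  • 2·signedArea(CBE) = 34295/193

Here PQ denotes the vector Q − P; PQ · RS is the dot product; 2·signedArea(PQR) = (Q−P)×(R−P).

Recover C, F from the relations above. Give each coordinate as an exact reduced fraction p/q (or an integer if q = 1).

1. C_x = -404/193  [D, E, C are collinear ∩ BC ⟂ DE]
2. C_y = 2016/193  [D, E, C are collinear ∩ BC ⟂ DE]
   → C = (-404/193, 2016/193)
3. F_x = 4807/579  [F is the centroid of △ADC]
4. F_y = -1651/579  [F is the centroid of △ADC]
   → F = (4807/579, -1651/579)

C = (-404/193, 2016/193)
F = (4807/579, -1651/579)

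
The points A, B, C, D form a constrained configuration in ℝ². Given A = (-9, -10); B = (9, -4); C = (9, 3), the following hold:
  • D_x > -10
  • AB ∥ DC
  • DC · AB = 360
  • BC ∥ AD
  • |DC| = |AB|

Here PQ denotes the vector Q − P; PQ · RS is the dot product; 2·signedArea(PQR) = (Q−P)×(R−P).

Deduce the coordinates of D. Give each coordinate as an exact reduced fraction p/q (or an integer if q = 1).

1. D_x = -9  [AB ∥ DC ∩ BC ∥ AD]
2. D_y = -3  [AB ∥ DC ∩ BC ∥ AD]
   → D = (-9, -3)

D = (-9, -3)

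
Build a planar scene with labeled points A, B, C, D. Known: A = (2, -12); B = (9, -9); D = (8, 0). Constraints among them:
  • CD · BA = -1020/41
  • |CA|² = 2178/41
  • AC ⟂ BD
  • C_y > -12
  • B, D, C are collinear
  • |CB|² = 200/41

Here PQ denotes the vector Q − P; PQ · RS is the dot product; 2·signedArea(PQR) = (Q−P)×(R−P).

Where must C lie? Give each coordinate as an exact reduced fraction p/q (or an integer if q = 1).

C = (379/41, -459/41)

1. C_x = 379/41  [B, D, C are collinear ∩ AC ⟂ BD]
2. C_y = -459/41  [B, D, C are collinear ∩ AC ⟂ BD]
   → C = (379/41, -459/41)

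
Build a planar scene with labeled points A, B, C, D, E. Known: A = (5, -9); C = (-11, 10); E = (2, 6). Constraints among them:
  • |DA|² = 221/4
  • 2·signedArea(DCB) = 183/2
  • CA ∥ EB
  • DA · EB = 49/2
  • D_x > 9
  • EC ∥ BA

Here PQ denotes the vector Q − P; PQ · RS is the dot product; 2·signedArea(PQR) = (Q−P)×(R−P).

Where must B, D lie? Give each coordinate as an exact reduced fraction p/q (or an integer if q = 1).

1. B_x = 18  [EC ∥ BA ∩ CA ∥ EB]
2. B_y = -13  [EC ∥ BA ∩ CA ∥ EB]
   → B = (18, -13)
3. D_x = 10  [DA · EB = 49/2 ∩ 2·signedArea(DCB) = 183/2]
4. D_y = -7/2  [DA · EB = 49/2 ∩ 2·signedArea(DCB) = 183/2]
   → D = (10, -7/2)

B = (18, -13)
D = (10, -7/2)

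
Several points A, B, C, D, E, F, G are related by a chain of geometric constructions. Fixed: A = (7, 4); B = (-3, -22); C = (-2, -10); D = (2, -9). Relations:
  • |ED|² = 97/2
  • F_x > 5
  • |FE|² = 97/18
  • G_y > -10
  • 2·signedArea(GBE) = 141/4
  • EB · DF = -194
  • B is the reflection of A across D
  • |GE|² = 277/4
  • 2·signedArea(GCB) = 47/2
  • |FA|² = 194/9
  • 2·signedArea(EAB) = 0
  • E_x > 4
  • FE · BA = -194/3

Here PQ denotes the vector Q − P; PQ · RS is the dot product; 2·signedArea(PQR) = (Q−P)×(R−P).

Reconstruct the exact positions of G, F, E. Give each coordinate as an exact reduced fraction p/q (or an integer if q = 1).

E = (9/2, -5/2)
F = (16/3, -1/3)
G = (0, -19/2)

1. E_x = 9/2  [line 26·x + -10·y + -142 = 0 ∩ |ED|² = 97/2]
2. E_y = -5/2  [line 26·x + -10·y + -142 = 0 ∩ |ED|² = 97/2]
   → E = (9/2, -5/2)
3. G_x = 0  [2·signedArea(GBE) = 141/4 ∩ 2·signedArea(GCB) = 47/2]
4. G_y = -19/2  [2·signedArea(GBE) = 141/4 ∩ 2·signedArea(GCB) = 47/2]
   → G = (0, -19/2)
5. F_x = 16/3  [line -10·x + -26·y + 134/3 = 0 ∩ |FA|² = 194/9]
6. F_y = -1/3  [line -10·x + -26·y + 134/3 = 0 ∩ |FA|² = 194/9]
   → F = (16/3, -1/3)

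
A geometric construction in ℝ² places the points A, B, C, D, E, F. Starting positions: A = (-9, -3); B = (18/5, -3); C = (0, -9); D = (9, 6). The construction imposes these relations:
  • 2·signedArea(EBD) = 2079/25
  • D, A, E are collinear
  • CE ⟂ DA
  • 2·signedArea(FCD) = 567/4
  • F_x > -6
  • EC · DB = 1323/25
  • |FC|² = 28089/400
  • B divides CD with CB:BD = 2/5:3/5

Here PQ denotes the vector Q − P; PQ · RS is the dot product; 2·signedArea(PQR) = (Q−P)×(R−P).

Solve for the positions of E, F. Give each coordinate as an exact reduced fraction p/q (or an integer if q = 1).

1. E_x = -21/5  [D, A, E are collinear ∩ CE ⟂ DA]
2. E_y = -3/5  [D, A, E are collinear ∩ CE ⟂ DA]
   → E = (-21/5, -3/5)
3. F_x = -117/20  [line -15·x + 9·y + -243/4 = 0 ∩ |FC|² = 28089/400]
4. F_y = -3  [line -15·x + 9·y + -243/4 = 0 ∩ |FC|² = 28089/400]
   → F = (-117/20, -3)

E = (-21/5, -3/5)
F = (-117/20, -3)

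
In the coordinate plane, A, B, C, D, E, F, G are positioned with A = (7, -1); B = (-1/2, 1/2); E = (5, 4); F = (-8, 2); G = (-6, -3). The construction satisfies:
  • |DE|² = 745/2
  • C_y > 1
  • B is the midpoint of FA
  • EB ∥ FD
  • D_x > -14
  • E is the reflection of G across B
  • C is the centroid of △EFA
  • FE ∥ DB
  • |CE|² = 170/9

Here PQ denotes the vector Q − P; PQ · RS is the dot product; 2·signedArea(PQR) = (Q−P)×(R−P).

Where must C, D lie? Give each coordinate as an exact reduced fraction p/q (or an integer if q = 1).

C = (4/3, 5/3)
D = (-27/2, -3/2)

1. C_x = 4/3  [C is the centroid of △EFA]
2. C_y = 5/3  [C is the centroid of △EFA]
   → C = (4/3, 5/3)
3. D_x = -27/2  [FE ∥ DB ∩ EB ∥ FD]
4. D_y = -3/2  [FE ∥ DB ∩ EB ∥ FD]
   → D = (-27/2, -3/2)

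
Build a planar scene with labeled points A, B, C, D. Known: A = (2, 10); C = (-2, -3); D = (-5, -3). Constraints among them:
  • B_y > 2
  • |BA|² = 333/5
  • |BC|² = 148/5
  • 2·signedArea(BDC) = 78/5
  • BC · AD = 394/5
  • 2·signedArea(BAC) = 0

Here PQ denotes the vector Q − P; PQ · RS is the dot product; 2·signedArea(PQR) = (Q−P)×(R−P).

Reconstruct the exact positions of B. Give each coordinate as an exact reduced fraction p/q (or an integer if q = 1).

B = (-2/5, 11/5)

1. B_x = -2/5  [2·signedArea(BAC) = 0 ∩ 2·signedArea(BDC) = 78/5]
2. B_y = 11/5  [2·signedArea(BAC) = 0 ∩ 2·signedArea(BDC) = 78/5]
   → B = (-2/5, 11/5)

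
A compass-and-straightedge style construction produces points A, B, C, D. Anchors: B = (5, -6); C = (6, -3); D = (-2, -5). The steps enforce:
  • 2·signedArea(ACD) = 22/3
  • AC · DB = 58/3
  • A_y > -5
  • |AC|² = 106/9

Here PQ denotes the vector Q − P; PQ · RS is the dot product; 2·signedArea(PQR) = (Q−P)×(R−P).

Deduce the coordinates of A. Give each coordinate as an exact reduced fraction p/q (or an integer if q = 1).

1. A_x = 3  [AC · DB = 58/3 ∩ 2·signedArea(ACD) = 22/3]
2. A_y = -14/3  [AC · DB = 58/3 ∩ 2·signedArea(ACD) = 22/3]
   → A = (3, -14/3)

A = (3, -14/3)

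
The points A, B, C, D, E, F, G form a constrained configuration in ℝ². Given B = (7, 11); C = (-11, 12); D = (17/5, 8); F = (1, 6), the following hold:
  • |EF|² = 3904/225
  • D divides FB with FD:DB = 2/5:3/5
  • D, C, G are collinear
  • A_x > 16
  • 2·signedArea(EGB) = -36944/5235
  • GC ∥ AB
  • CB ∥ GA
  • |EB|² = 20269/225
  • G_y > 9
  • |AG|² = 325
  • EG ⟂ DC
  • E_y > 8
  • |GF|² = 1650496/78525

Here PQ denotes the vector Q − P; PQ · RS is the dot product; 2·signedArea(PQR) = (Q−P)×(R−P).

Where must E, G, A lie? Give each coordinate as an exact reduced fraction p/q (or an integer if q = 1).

1. G_x = -3439/1745  [line -4·x + -72/5·y + 644/5 = 0 ∩ |GF|² = 1650496/78525]
2. G_y = 9938/1047  [line -4·x + -72/5·y + 644/5 = 0 ∩ |GF|² = 1650496/78525]
   → G = (-3439/1745, 9938/1047)
3. A_x = 27971/1745  [GC ∥ AB ∩ CB ∥ GA]
4. A_y = 8891/1047  [GC ∥ AB ∩ CB ∥ GA]
   → A = (27971/1745, 8891/1047)
5. E_x = -11/5  [2·signedArea(EGB) = -36944/5235 ∩ EG ⟂ DC]
6. E_y = 26/3  [2·signedArea(EGB) = -36944/5235 ∩ EG ⟂ DC]
   → E = (-11/5, 26/3)

A = (27971/1745, 8891/1047)
E = (-11/5, 26/3)
G = (-3439/1745, 9938/1047)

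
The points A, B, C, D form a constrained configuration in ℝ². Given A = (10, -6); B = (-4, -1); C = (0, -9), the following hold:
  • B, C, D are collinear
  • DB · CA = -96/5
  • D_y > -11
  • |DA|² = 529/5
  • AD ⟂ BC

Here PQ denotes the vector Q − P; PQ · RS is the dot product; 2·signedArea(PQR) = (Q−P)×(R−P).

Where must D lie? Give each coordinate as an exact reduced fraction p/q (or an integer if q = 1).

1. D_x = 4/5  [B, C, D are collinear ∩ AD ⟂ BC]
2. D_y = -53/5  [B, C, D are collinear ∩ AD ⟂ BC]
   → D = (4/5, -53/5)

D = (4/5, -53/5)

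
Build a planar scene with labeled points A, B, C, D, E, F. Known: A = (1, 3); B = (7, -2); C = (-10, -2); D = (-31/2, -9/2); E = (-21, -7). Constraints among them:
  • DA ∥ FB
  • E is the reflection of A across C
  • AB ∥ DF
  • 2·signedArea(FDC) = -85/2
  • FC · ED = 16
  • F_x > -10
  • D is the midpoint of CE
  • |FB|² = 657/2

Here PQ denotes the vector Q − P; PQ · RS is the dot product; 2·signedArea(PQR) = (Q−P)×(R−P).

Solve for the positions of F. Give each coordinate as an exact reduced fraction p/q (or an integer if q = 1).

1. F_x = -19/2  [DA ∥ FB ∩ AB ∥ DF]
2. F_y = -19/2  [DA ∥ FB ∩ AB ∥ DF]
   → F = (-19/2, -19/2)

F = (-19/2, -19/2)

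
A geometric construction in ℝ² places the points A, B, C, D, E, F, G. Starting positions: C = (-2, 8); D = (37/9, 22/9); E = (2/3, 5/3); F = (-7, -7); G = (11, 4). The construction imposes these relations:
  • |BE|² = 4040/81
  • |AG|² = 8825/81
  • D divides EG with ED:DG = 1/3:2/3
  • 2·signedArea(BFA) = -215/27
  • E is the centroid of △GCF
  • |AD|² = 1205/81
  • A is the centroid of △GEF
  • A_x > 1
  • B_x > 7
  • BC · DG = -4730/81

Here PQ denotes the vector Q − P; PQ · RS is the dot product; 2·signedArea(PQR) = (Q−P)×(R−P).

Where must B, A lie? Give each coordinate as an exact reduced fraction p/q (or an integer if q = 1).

1. B_x = 68/9  [line -62/9·x + -14/9·y + 4622/81 = 0 ∩ |BE|² = 4040/81]
2. B_y = 29/9  [line -62/9·x + -14/9·y + 4622/81 = 0 ∩ |BE|² = 4040/81]
   → B = (68/9, 29/9)
3. A_x = 14/9  [2·signedArea(BFA) = -215/27 ∩ A is the centroid of △GEF]
4. A_y = -4/9  [2·signedArea(BFA) = -215/27 ∩ A is the centroid of △GEF]
   → A = (14/9, -4/9)

A = (14/9, -4/9)
B = (68/9, 29/9)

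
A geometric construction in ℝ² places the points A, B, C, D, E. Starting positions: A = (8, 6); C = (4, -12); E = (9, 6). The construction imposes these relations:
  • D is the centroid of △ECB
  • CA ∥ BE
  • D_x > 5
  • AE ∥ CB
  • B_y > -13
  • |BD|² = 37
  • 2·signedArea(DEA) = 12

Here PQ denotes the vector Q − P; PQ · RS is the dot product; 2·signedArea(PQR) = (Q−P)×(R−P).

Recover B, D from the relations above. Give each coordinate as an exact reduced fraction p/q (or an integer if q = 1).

B = (5, -12)
D = (6, -6)

1. B_x = 5  [CA ∥ BE ∩ AE ∥ CB]
2. B_y = -12  [CA ∥ BE ∩ AE ∥ CB]
   → B = (5, -12)
3. D_x = 6  [D is the centroid of △ECB]
4. D_y = -6  [D is the centroid of △ECB]
   → D = (6, -6)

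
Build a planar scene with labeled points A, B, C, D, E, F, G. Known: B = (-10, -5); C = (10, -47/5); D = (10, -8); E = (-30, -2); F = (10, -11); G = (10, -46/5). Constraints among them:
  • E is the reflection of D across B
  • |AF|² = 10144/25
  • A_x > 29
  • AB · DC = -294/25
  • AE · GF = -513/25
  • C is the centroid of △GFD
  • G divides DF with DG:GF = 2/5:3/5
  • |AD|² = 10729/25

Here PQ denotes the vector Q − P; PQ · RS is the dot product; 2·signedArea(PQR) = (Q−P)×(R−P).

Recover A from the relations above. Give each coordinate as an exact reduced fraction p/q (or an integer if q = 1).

A = (30, -67/5)

1. A_y = -67/5  [AE · GF = -513/25]
2. A_x = 30  [|AF|² = 10144/25]
   → A = (30, -67/5)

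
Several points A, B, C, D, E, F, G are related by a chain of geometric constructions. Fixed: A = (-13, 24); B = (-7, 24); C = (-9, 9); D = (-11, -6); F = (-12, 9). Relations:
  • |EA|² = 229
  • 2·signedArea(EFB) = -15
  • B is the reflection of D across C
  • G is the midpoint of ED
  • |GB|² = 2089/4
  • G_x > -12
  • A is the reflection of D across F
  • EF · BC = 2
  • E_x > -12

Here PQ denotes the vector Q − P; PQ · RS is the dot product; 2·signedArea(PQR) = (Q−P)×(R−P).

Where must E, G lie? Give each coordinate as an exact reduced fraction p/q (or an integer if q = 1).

E = (-11, 9)
G = (-11, 3/2)

1. E_x = -11  [EF · BC = 2 ∩ 2·signedArea(EFB) = -15]
2. E_y = 9  [EF · BC = 2 ∩ 2·signedArea(EFB) = -15]
   → E = (-11, 9)
3. G_x = -11  [G is the midpoint of ED]
4. G_y = 3/2  [G is the midpoint of ED]
   → G = (-11, 3/2)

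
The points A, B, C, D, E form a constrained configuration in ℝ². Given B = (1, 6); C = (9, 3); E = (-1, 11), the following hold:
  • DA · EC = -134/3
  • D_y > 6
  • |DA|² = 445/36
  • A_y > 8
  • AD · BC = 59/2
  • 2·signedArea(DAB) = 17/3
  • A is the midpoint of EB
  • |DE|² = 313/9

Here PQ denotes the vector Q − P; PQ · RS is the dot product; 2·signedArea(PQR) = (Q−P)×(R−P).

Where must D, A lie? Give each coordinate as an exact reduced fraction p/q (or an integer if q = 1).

A = (0, 17/2)
D = (3, 20/3)

1. A_x = 0  [A is the midpoint of EB]
2. A_y = 17/2  [A is the midpoint of EB]
   → A = (0, 17/2)
3. D_x = 3  [DA · EC = -134/3 ∩ AD · BC = 59/2]
4. D_y = 20/3  [DA · EC = -134/3 ∩ AD · BC = 59/2]
   → D = (3, 20/3)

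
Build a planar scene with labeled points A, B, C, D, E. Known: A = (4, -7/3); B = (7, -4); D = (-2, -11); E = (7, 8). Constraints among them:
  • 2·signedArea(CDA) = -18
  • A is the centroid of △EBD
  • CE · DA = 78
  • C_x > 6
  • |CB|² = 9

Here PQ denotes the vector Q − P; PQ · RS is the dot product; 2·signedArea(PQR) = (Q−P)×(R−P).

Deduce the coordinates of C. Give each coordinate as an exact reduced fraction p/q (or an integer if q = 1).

1. C_x = 7  [2·signedArea(CDA) = -18 ∩ CE · DA = 78]
2. C_y = -1  [2·signedArea(CDA) = -18 ∩ CE · DA = 78]
   → C = (7, -1)

C = (7, -1)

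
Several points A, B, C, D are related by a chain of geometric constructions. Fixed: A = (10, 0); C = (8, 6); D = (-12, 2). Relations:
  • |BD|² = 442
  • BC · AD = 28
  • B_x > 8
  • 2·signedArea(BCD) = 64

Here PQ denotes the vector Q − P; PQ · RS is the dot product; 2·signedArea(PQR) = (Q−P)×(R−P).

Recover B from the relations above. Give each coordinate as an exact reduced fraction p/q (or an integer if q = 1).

B = (9, 3)

1. B_x = 9  [2·signedArea(BCD) = 64 ∩ BC · AD = 28]
2. B_y = 3  [2·signedArea(BCD) = 64 ∩ BC · AD = 28]
   → B = (9, 3)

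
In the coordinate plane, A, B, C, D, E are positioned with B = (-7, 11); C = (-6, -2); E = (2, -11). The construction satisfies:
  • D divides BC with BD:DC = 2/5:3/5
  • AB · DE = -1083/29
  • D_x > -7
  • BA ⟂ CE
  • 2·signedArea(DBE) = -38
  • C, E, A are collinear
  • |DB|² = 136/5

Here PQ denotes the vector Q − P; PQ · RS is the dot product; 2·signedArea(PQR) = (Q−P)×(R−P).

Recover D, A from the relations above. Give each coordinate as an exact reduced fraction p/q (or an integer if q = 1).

A = (-374/29, 167/29)
D = (-33/5, 29/5)

1. D_x = -33/5  [D divides BC with BD:DC = 2/5:3/5]
2. D_y = 29/5  [D divides BC with BD:DC = 2/5:3/5]
   → D = (-33/5, 29/5)
3. A_x = -374/29  [C, E, A are collinear ∩ BA ⟂ CE]
4. A_y = 167/29  [C, E, A are collinear ∩ BA ⟂ CE]
   → A = (-374/29, 167/29)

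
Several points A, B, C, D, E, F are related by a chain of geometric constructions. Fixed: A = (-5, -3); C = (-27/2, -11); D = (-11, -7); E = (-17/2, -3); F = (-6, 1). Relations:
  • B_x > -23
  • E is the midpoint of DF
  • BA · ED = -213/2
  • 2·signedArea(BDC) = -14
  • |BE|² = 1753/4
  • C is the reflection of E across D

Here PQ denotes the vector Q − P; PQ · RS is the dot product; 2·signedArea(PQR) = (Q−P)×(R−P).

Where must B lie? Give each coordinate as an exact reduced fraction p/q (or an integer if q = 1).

B = (-22, -19)

1. B_x = -22  [2·signedArea(BDC) = -14 ∩ BA · ED = -213/2]
2. B_y = -19  [2·signedArea(BDC) = -14 ∩ BA · ED = -213/2]
   → B = (-22, -19)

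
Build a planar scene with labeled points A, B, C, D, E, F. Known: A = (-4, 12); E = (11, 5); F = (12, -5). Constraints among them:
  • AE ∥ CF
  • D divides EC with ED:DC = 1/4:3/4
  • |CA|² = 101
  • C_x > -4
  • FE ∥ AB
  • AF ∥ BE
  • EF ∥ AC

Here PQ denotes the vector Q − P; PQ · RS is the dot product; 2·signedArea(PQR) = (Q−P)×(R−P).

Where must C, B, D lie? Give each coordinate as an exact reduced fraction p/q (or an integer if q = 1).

1. C_x = -3  [AE ∥ CF ∩ EF ∥ AC]
2. C_y = 2  [AE ∥ CF ∩ EF ∥ AC]
   → C = (-3, 2)
3. B_x = -5  [AF ∥ BE ∩ FE ∥ AB]
4. B_y = 22  [AF ∥ BE ∩ FE ∥ AB]
   → B = (-5, 22)
5. D_x = 15/2  [D divides EC with ED:DC = 1/4:3/4]
6. D_y = 17/4  [D divides EC with ED:DC = 1/4:3/4]
   → D = (15/2, 17/4)

B = (-5, 22)
C = (-3, 2)
D = (15/2, 17/4)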